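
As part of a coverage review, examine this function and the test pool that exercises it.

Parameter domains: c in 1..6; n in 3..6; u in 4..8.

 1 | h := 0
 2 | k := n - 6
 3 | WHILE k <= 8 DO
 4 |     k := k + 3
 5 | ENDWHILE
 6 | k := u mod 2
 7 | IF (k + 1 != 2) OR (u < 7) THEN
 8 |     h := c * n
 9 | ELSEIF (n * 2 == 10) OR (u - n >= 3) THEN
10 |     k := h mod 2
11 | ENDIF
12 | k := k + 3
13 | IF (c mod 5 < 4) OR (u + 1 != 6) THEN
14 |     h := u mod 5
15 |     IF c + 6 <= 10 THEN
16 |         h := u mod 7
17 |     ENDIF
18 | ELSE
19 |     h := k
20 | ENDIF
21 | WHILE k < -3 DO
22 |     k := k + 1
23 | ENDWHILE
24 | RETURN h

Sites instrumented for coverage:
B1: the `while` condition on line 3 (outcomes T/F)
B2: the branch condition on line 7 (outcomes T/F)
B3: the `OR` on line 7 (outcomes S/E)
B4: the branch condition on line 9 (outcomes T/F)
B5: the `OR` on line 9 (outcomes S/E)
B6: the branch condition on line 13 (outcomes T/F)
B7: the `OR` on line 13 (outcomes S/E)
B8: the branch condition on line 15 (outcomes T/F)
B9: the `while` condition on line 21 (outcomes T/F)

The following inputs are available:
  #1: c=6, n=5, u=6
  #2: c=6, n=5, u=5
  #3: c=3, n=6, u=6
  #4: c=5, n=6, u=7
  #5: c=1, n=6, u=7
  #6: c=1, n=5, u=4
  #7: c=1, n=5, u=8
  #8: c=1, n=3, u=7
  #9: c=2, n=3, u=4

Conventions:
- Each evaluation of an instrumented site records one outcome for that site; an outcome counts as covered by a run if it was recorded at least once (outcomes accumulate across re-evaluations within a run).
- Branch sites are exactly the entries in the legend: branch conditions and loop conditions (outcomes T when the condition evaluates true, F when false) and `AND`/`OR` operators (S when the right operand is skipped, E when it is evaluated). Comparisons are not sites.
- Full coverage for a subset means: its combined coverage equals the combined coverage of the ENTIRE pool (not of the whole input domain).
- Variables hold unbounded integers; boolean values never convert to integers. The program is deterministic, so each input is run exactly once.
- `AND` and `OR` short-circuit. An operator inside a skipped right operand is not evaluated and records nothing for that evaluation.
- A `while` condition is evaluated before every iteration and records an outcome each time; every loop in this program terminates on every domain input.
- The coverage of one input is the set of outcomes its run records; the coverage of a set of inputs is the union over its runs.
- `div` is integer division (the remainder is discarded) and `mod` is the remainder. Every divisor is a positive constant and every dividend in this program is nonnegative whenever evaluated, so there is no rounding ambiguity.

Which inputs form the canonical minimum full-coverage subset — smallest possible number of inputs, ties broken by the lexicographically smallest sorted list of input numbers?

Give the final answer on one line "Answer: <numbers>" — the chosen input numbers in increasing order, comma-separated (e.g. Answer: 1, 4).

input #1 (c=6, n=5, u=6): events B1->T, B1->T, B1->T, B1->T, B1->F, B3->S, B2->T, B7->S, B6->T, B8->F, B9->F; covers B1=T, B1=F, B2=T, B3=S, B6=T, B7=S, B8=F, B9=F
input #2 (c=6, n=5, u=5): events B1->T, B1->T, B1->T, B1->T, B1->F, B3->E, B2->T, B7->S, B6->T, B8->F, B9->F; covers B1=T, B1=F, B2=T, B3=E, B6=T, B7=S, B8=F, B9=F
input #3 (c=3, n=6, u=6): events B1->T, B1->T, B1->T, B1->F, B3->S, B2->T, B7->S, B6->T, B8->T, B9->F; covers B1=T, B1=F, B2=T, B3=S, B6=T, B7=S, B8=T, B9=F
input #4 (c=5, n=6, u=7): events B1->T, B1->T, B1->T, B1->F, B3->E, B2->F, B5->E, B4->F, B7->S, B6->T, B8->F, B9->F; covers B1=T, B1=F, B2=F, B3=E, B4=F, B5=E, B6=T, B7=S, B8=F, B9=F
input #5 (c=1, n=6, u=7): events B1->T, B1->T, B1->T, B1->F, B3->E, B2->F, B5->E, B4->F, B7->S, B6->T, B8->T, B9->F; covers B1=T, B1=F, B2=F, B3=E, B4=F, B5=E, B6=T, B7=S, B8=T, B9=F
input #6 (c=1, n=5, u=4): events B1->T, B1->T, B1->T, B1->T, B1->F, B3->S, B2->T, B7->S, B6->T, B8->T, B9->F; covers B1=T, B1=F, B2=T, B3=S, B6=T, B7=S, B8=T, B9=F
input #7 (c=1, n=5, u=8): events B1->T, B1->T, B1->T, B1->T, B1->F, B3->S, B2->T, B7->S, B6->T, B8->T, B9->F; covers B1=T, B1=F, B2=T, B3=S, B6=T, B7=S, B8=T, B9=F
input #8 (c=1, n=3, u=7): events B1->T, B1->T, B1->T, B1->T, B1->F, B3->E, B2->F, B5->E, B4->T, B7->S, B6->T, B8->T, B9->F; covers B1=T, B1=F, B2=F, B3=E, B4=T, B5=E, B6=T, B7=S, B8=T, B9=F
input #9 (c=2, n=3, u=4): events B1->T, B1->T, B1->T, B1->T, B1->F, B3->S, B2->T, B7->S, B6->T, B8->T, B9->F; covers B1=T, B1=F, B2=T, B3=S, B6=T, B7=S, B8=T, B9=F
union over all inputs: B1=T, B1=F, B2=T, B2=F, B3=S, B3=E, B4=T, B4=F, B5=E, B6=T, B7=S, B8=T, B8=F, B9=F (14 outcomes)
every size-1 subset falls short of the 14 outcomes (best: 10/14)
every size-2 subset falls short of the 14 outcomes (best: 13/14)
the canonical winner is {1, 4, 8}: size 3, full 14-outcome coverage, earliest index list among size-3 covers

Answer: 1, 4, 8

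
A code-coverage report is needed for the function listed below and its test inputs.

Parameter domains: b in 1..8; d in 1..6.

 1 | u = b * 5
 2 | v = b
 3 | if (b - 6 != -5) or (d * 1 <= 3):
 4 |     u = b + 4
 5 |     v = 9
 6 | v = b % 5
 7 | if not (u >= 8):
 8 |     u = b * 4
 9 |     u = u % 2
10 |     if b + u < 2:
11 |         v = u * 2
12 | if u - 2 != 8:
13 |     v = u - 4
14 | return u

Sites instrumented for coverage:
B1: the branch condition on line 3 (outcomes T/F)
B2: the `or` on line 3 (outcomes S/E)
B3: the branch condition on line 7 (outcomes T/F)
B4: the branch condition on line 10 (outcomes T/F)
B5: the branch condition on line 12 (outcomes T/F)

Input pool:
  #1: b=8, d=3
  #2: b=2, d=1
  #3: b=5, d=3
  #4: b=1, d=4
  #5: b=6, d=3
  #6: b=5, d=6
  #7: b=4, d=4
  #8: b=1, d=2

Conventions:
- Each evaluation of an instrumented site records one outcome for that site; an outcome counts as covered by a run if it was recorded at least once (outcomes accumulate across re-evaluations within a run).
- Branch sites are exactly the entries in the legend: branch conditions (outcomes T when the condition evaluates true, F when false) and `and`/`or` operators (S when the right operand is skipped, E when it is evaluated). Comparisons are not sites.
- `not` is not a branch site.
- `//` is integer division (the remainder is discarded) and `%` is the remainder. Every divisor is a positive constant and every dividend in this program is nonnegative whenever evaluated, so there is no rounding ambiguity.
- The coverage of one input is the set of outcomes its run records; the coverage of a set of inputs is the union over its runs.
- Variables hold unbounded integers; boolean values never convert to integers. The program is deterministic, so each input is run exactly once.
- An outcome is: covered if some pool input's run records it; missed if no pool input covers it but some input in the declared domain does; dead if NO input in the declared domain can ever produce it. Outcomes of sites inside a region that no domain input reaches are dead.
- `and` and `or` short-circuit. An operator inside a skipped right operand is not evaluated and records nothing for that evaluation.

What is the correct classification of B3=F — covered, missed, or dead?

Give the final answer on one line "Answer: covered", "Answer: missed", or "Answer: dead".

B3=F is recorded by pool input(s) 1, 3, 5, 6, 7 -> covered

Answer: covered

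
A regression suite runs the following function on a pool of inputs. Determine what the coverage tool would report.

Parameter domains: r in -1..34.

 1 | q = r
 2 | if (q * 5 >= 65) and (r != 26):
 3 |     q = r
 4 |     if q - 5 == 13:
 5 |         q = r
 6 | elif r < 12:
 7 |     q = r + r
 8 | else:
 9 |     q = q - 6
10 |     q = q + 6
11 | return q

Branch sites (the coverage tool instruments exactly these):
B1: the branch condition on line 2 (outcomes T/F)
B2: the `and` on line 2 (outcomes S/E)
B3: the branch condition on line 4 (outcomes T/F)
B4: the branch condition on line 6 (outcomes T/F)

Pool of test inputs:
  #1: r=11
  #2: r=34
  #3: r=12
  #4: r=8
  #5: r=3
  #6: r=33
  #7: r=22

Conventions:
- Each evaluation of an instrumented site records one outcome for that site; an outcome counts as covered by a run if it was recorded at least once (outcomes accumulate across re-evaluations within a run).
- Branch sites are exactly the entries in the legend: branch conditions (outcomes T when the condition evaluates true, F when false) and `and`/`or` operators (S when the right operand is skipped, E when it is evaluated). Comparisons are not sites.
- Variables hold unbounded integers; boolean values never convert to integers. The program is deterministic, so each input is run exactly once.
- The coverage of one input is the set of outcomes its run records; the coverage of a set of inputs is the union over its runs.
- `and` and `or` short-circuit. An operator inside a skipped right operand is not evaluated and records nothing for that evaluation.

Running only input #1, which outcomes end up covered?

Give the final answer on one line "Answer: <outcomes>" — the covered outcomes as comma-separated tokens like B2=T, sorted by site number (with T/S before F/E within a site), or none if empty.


Simulating input #1 (r=11) step by step:
  B2->S, B1->F, B4->T
distinct outcomes covered: B1=F, B2=S, B4=T
Answer: B1=F, B2=S, B4=T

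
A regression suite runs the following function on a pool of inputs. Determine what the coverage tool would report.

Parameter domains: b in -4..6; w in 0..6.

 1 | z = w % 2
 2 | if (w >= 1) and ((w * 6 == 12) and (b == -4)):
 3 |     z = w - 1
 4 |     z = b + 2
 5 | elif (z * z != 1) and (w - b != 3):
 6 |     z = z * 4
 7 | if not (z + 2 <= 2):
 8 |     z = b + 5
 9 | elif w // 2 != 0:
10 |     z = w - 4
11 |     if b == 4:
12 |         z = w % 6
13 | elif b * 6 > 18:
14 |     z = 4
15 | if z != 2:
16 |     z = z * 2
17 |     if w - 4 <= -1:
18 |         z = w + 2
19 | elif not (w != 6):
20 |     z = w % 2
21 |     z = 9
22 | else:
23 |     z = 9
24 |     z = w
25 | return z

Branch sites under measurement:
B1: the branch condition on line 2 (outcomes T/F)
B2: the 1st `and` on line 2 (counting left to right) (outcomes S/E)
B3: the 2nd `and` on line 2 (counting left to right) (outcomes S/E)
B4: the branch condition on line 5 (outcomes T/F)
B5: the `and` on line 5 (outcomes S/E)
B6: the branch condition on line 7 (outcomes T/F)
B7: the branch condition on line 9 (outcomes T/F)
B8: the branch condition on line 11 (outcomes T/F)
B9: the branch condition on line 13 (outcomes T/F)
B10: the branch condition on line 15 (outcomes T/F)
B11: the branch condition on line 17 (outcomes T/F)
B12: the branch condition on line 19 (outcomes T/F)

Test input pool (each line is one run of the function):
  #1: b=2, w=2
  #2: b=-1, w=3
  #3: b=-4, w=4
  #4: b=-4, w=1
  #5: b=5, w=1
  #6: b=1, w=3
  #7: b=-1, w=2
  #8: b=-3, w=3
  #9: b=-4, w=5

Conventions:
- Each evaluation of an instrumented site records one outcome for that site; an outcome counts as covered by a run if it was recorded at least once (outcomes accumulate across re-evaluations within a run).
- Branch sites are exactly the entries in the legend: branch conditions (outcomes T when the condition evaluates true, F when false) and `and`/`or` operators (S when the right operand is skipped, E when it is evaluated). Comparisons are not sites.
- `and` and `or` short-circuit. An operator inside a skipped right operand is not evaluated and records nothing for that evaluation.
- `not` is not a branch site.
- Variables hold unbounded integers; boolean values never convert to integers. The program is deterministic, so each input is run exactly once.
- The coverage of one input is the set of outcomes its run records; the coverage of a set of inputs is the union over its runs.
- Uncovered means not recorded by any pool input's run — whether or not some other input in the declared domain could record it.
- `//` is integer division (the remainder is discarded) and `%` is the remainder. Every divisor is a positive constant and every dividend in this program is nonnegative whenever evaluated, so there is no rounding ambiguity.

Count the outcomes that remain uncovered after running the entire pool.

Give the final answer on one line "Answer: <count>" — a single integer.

test 1 (b=2, w=2) fires B2->E, B3->E, B1->F, B5->E, B4->T, B6->F, B7->T, B8->F, B10->T, B11->T; hits B1=F, B2=E, B3=E, B4=T, B5=E, B6=F, B7=T, B8=F, B10=T, B11=T
test 2 (b=-1, w=3) fires B2->E, B3->S, B1->F, B5->S, B4->F, B6->T, B10->T, B11->T; hits B1=F, B2=E, B3=S, B4=F, B5=S, B6=T, B10=T, B11=T
test 3 (b=-4, w=4) fires B2->E, B3->S, B1->F, B5->E, B4->T, B6->F, B7->T, B8->F, B10->T, B11->F; hits B1=F, B2=E, B3=S, B4=T, B5=E, B6=F, B7=T, B8=F, B10=T, B11=F
test 4 (b=-4, w=1) fires B2->E, B3->S, B1->F, B5->S, B4->F, B6->T, B10->T, B11->T; hits B1=F, B2=E, B3=S, B4=F, B5=S, B6=T, B10=T, B11=T
test 5 (b=5, w=1) fires B2->E, B3->S, B1->F, B5->S, B4->F, B6->T, B10->T, B11->T; hits B1=F, B2=E, B3=S, B4=F, B5=S, B6=T, B10=T, B11=T
test 6 (b=1, w=3) fires B2->E, B3->S, B1->F, B5->S, B4->F, B6->T, B10->T, B11->T; hits B1=F, B2=E, B3=S, B4=F, B5=S, B6=T, B10=T, B11=T
test 7 (b=-1, w=2) fires B2->E, B3->E, B1->F, B5->E, B4->F, B6->F, B7->T, B8->F, B10->T, B11->T; hits B1=F, B2=E, B3=E, B4=F, B5=E, B6=F, B7=T, B8=F, B10=T, B11=T
test 8 (b=-3, w=3) fires B2->E, B3->S, B1->F, B5->S, B4->F, B6->T, B10->F, B12->F; hits B1=F, B2=E, B3=S, B4=F, B5=S, B6=T, B10=F, B12=F
test 9 (b=-4, w=5) fires B2->E, B3->S, B1->F, B5->S, B4->F, B6->T, B10->T, B11->F; hits B1=F, B2=E, B3=S, B4=F, B5=S, B6=T, B10=T, B11=F
union over the pool: B1=F, B2=E, B3=S, B3=E, B4=T, B4=F, B5=S, B5=E, B6=T, B6=F, B7=T, B8=F, B10=T, B10=F, B11=T, B11=F, B12=F
uncovered (7 of 24): B1=T, B2=S, B7=F, B8=T, B9=T, B9=F, B12=T

Answer: 7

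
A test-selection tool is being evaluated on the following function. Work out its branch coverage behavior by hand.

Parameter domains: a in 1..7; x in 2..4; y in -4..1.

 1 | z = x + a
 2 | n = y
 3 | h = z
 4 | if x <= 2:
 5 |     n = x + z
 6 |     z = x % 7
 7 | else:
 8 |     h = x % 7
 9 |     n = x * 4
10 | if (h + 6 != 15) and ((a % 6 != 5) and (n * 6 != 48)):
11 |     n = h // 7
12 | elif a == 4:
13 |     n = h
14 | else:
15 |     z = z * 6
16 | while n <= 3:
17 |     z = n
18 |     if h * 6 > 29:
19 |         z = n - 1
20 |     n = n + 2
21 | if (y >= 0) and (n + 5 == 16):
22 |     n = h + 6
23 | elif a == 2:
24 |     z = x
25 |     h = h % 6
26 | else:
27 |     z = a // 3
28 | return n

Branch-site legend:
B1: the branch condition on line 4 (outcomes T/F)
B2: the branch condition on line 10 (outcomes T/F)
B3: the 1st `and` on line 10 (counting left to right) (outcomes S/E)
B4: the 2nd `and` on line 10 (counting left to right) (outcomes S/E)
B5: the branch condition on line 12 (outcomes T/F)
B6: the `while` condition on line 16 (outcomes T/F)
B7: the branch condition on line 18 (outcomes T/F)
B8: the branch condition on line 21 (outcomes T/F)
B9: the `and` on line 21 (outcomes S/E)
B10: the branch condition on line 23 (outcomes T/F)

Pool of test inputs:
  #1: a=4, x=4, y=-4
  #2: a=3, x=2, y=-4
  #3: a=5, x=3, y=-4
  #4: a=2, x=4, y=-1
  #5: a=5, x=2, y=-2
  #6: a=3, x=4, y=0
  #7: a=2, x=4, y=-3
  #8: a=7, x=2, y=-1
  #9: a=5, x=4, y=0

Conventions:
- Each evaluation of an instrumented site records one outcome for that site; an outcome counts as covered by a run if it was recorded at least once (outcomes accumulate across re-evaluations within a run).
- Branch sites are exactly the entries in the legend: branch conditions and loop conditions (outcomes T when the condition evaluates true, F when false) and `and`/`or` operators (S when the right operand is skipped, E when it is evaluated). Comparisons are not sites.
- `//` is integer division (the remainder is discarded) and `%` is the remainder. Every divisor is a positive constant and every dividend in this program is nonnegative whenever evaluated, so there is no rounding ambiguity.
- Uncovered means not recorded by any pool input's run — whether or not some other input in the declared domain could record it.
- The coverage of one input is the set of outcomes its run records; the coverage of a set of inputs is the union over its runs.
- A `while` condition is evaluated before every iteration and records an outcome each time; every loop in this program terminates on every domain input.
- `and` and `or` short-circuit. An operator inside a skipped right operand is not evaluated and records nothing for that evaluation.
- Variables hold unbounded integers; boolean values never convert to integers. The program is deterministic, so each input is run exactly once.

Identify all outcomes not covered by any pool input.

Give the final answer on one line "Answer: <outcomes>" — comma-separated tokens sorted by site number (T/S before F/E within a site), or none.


run #1 (a=4, x=4, y=-4) runs B1->F, B3->E, B4->E, B2->T, B6->T, B7->F, B6->T, B7->F, B6->F, B9->S, B8->F, B10->F; records B1=F, B2=T, B3=E, B4=E, B6=T, B6=F, B7=F, B8=F, B9=S, B10=F
run #2 (a=3, x=2, y=-4) runs B1->T, B3->E, B4->E, B2->T, B6->T, B7->T, B6->T, B7->T, B6->F, B9->S, B8->F, B10->F; records B1=T, B2=T, B3=E, B4=E, B6=T, B6=F, B7=T, B8=F, B9=S, B10=F
run #3 (a=5, x=3, y=-4) runs B1->F, B3->E, B4->S, B2->F, B5->F, B6->F, B9->S, B8->F, B10->F; records B1=F, B2=F, B3=E, B4=S, B5=F, B6=F, B8=F, B9=S, B10=F
run #4 (a=2, x=4, y=-1) runs B1->F, B3->E, B4->E, B2->T, B6->T, B7->F, B6->T, B7->F, B6->F, B9->S, B8->F, B10->T; records B1=F, B2=T, B3=E, B4=E, B6=T, B6=F, B7=F, B8=F, B9=S, B10=T
run #5 (a=5, x=2, y=-2) runs B1->T, B3->E, B4->S, B2->F, B5->F, B6->F, B9->S, B8->F, B10->F; records B1=T, B2=F, B3=E, B4=S, B5=F, B6=F, B8=F, B9=S, B10=F
run #6 (a=3, x=4, y=0) runs B1->F, B3->E, B4->E, B2->T, B6->T, B7->F, B6->T, B7->F, B6->F, B9->E, B8->F, B10->F; records B1=F, B2=T, B3=E, B4=E, B6=T, B6=F, B7=F, B8=F, B9=E, B10=F
run #7 (a=2, x=4, y=-3) runs B1->F, B3->E, B4->E, B2->T, B6->T, B7->F, B6->T, B7->F, B6->F, B9->S, B8->F, B10->T; records B1=F, B2=T, B3=E, B4=E, B6=T, B6=F, B7=F, B8=F, B9=S, B10=T
run #8 (a=7, x=2, y=-1) runs B1->T, B3->S, B2->F, B5->F, B6->F, B9->S, B8->F, B10->F; records B1=T, B2=F, B3=S, B5=F, B6=F, B8=F, B9=S, B10=F
run #9 (a=5, x=4, y=0) runs B1->F, B3->E, B4->S, B2->F, B5->F, B6->F, B9->E, B8->F, B10->F; records B1=F, B2=F, B3=E, B4=S, B5=F, B6=F, B8=F, B9=E, B10=F
union over the pool: B1=T, B1=F, B2=T, B2=F, B3=S, B3=E, B4=S, B4=E, B5=F, B6=T, B6=F, B7=T, B7=F, B8=F, B9=S, B9=E, B10=T, B10=F
uncovered (2 of 20): B5=T, B8=T
Answer: B5=T, B8=T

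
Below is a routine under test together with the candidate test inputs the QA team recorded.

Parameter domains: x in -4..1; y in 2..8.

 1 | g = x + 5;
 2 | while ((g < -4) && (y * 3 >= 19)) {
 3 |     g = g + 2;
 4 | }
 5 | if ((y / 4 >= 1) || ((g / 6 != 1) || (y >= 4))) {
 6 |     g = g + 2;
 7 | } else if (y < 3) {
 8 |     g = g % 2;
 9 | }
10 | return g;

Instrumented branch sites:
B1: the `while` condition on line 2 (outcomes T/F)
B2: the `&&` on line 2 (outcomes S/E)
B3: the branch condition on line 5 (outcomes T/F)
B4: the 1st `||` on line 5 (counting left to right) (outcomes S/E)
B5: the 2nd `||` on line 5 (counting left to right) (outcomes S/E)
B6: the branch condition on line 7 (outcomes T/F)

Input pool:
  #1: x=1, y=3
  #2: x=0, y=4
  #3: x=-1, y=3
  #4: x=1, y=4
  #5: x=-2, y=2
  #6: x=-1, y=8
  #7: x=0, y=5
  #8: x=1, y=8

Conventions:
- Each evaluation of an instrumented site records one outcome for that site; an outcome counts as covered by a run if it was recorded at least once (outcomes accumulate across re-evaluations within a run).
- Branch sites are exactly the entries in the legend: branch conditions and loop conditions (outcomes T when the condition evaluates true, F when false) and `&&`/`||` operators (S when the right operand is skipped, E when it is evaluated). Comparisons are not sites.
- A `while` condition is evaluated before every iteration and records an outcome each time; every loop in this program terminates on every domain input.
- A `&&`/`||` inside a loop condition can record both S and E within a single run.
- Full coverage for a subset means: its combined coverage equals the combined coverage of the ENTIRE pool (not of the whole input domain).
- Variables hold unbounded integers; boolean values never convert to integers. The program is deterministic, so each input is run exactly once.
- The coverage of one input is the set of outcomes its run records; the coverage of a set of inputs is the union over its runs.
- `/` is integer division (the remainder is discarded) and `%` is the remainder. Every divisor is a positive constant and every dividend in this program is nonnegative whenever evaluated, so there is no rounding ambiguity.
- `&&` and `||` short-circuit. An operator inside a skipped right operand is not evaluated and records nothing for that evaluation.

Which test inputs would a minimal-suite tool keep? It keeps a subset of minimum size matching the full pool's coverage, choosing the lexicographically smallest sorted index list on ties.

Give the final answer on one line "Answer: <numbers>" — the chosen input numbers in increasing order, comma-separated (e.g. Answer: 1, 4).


#1 (x=1, y=3) -> B2->S, B1->F, B4->E, B5->E, B3->F, B6->F; covered: B1=F, B2=S, B3=F, B4=E, B5=E, B6=F
#2 (x=0, y=4) -> B2->S, B1->F, B4->S, B3->T; covered: B1=F, B2=S, B3=T, B4=S
#3 (x=-1, y=3) -> B2->S, B1->F, B4->E, B5->S, B3->T; covered: B1=F, B2=S, B3=T, B4=E, B5=S
#4 (x=1, y=4) -> B2->S, B1->F, B4->S, B3->T; covered: B1=F, B2=S, B3=T, B4=S
#5 (x=-2, y=2) -> B2->S, B1->F, B4->E, B5->S, B3->T; covered: B1=F, B2=S, B3=T, B4=E, B5=S
#6 (x=-1, y=8) -> B2->S, B1->F, B4->S, B3->T; covered: B1=F, B2=S, B3=T, B4=S
#7 (x=0, y=5) -> B2->S, B1->F, B4->S, B3->T; covered: B1=F, B2=S, B3=T, B4=S
#8 (x=1, y=8) -> B2->S, B1->F, B4->S, B3->T; covered: B1=F, B2=S, B3=T, B4=S
together the pool reaches 9 outcomes: B1=F, B2=S, B3=T, B3=F, B4=S, B4=E, B5=S, B5=E, B6=F
size 1 is not enough: best union over all size-1 subsets is 6/9
size 2 is not enough: best union over all size-2 subsets is 8/9
the canonical winner is {1, 2, 3}: size 3, full 9-outcome coverage, earliest index list among size-3 covers
Answer: 1, 2, 3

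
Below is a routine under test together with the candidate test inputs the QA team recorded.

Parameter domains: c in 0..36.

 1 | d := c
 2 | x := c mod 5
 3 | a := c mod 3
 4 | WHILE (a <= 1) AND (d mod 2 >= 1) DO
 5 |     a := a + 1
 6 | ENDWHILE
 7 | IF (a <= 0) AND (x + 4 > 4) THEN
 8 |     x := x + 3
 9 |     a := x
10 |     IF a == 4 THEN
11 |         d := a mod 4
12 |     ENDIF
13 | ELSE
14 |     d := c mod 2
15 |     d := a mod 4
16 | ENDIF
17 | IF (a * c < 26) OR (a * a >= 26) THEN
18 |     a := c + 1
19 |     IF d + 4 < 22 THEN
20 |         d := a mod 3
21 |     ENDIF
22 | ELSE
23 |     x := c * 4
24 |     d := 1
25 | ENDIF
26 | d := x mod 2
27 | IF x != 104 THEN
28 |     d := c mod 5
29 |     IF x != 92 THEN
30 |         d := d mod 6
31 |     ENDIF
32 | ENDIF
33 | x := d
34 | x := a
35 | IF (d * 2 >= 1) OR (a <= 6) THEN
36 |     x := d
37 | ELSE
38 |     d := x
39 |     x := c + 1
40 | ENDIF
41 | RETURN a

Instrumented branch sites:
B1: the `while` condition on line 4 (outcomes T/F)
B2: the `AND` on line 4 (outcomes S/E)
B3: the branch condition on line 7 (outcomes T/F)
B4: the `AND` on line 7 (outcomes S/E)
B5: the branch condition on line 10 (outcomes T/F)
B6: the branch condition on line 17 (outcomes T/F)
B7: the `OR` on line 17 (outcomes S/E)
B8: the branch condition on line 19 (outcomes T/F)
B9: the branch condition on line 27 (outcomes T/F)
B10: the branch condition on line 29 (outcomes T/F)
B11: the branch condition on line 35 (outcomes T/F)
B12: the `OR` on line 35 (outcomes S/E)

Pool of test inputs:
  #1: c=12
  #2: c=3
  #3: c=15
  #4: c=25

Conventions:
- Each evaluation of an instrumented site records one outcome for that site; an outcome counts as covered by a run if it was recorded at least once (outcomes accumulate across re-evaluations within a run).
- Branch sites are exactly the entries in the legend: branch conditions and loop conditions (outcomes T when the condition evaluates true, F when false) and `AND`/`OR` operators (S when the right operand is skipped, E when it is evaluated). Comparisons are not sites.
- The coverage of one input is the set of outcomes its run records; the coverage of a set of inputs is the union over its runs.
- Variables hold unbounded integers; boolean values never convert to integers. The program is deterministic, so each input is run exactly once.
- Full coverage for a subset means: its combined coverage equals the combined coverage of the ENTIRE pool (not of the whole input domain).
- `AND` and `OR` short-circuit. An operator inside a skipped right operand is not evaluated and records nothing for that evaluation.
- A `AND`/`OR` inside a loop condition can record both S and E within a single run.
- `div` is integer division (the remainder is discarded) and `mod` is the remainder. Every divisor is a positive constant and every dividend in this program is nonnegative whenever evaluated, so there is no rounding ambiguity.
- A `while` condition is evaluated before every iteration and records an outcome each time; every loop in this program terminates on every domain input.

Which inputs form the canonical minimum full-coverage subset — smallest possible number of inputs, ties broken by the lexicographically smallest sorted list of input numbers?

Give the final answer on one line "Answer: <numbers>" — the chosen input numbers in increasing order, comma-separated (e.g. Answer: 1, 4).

test 1 (c=12) fires B2->E, B1->F, B4->E, B3->T, B5->F, B7->E, B6->F, B9->T, B10->T, B12->S, B11->T; hits B1=F, B2=E, B3=T, B4=E, B5=F, B6=F, B7=E, B9=T, B10=T, B11=T, B12=S
test 2 (c=3) fires B2->E, B1->T, B2->E, B1->T, B2->S, B1->F, B4->S, B3->F, B7->S, B6->T, B8->T, B9->T, B10->T, B12->S, ...; hits B1=T, B1=F, B2=S, B2=E, B3=F, B4=S, B6=T, B7=S, B8=T, B9=T, B10=T, B11=T, B12=S
test 3 (c=15) fires B2->E, B1->T, B2->E, B1->T, B2->S, B1->F, B4->S, B3->F, B7->E, B6->F, B9->T, B10->T, B12->E, B11->T; hits B1=T, B1=F, B2=S, B2=E, B3=F, B4=S, B6=F, B7=E, B9=T, B10=T, B11=T, B12=E
test 4 (c=25) fires B2->E, B1->T, B2->S, B1->F, B4->S, B3->F, B7->E, B6->F, B9->T, B10->T, B12->E, B11->T; hits B1=T, B1=F, B2=S, B2=E, B3=F, B4=S, B6=F, B7=E, B9=T, B10=T, B11=T, B12=E
together the pool reaches 19 outcomes: B1=T, B1=F, B2=S, B2=E, B3=T, B3=F, B4=S, B4=E, B5=F, B6=T, B6=F, B7=S, B7=E, B8=T, B9=T, B10=T, B11=T, B12=S, B12=E
checked all size-1 subsets: none covers 19 outcomes (max 13/19)
checked all size-2 subsets: none covers 19 outcomes (max 18/19)
inputs {1, 2, 3} (size 3) cover everything; no size-3 subset with a lexicographically smaller index list covers all 19

Answer: 1, 2, 3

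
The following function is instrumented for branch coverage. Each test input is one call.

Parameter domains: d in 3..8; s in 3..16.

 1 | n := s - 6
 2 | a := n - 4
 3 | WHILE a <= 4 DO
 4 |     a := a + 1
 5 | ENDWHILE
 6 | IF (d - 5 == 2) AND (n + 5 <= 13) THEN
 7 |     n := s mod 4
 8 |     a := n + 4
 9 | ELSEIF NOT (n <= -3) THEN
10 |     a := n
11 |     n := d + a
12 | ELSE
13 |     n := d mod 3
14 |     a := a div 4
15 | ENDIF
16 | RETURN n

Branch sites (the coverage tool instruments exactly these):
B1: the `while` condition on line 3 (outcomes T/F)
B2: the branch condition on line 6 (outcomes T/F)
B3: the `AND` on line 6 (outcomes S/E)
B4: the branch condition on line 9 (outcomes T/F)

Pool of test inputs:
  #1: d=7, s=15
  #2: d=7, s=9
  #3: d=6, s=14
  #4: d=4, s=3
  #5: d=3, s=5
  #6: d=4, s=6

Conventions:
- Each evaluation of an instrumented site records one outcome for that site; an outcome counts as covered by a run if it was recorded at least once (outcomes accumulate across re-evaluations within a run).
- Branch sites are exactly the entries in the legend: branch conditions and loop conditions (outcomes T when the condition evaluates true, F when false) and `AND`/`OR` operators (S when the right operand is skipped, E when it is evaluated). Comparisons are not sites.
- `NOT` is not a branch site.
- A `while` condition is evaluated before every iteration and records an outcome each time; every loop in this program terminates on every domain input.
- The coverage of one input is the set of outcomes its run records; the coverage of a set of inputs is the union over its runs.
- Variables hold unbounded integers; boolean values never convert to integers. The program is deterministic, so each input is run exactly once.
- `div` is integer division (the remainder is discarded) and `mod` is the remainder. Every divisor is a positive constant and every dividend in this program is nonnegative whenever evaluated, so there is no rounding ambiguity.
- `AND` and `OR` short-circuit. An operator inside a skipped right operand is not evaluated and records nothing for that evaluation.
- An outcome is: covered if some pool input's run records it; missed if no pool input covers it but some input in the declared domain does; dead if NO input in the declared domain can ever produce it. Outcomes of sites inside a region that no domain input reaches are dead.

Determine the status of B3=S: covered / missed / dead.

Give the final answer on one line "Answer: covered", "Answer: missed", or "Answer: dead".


B3=S is recorded by pool input(s) 3, 4, 5, 6 -> covered
Answer: covered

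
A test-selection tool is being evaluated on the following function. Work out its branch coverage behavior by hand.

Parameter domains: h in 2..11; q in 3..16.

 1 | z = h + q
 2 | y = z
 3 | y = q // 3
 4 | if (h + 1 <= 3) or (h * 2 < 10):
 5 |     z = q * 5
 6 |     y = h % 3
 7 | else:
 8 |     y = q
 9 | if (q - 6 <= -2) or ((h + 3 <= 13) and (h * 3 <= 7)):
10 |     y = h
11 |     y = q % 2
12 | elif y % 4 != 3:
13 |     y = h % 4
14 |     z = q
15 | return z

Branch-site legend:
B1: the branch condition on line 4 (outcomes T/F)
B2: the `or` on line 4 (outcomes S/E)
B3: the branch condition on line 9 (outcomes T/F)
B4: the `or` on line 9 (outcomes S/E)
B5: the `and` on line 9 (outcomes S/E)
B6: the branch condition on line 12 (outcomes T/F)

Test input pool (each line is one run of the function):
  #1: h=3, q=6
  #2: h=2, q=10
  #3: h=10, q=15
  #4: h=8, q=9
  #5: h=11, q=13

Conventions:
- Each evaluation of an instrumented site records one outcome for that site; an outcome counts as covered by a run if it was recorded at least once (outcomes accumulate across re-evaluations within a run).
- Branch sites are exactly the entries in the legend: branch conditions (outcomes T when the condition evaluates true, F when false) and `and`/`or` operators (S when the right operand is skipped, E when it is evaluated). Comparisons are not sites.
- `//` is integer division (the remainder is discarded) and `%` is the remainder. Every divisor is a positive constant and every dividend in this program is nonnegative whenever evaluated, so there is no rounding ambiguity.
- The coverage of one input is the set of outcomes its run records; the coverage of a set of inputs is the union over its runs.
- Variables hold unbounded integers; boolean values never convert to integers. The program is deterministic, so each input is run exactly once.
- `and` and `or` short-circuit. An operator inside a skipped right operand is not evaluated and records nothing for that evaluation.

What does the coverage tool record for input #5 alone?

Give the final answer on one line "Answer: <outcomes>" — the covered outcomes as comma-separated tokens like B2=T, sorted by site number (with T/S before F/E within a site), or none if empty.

Running input #5 (h=11, q=13), event by event:
  B2->E, B1->F, B4->E, B5->S, B3->F, B6->T
distinct outcomes covered: B1=F, B2=E, B3=F, B4=E, B5=S, B6=T

Answer: B1=F, B2=E, B3=F, B4=E, B5=S, B6=T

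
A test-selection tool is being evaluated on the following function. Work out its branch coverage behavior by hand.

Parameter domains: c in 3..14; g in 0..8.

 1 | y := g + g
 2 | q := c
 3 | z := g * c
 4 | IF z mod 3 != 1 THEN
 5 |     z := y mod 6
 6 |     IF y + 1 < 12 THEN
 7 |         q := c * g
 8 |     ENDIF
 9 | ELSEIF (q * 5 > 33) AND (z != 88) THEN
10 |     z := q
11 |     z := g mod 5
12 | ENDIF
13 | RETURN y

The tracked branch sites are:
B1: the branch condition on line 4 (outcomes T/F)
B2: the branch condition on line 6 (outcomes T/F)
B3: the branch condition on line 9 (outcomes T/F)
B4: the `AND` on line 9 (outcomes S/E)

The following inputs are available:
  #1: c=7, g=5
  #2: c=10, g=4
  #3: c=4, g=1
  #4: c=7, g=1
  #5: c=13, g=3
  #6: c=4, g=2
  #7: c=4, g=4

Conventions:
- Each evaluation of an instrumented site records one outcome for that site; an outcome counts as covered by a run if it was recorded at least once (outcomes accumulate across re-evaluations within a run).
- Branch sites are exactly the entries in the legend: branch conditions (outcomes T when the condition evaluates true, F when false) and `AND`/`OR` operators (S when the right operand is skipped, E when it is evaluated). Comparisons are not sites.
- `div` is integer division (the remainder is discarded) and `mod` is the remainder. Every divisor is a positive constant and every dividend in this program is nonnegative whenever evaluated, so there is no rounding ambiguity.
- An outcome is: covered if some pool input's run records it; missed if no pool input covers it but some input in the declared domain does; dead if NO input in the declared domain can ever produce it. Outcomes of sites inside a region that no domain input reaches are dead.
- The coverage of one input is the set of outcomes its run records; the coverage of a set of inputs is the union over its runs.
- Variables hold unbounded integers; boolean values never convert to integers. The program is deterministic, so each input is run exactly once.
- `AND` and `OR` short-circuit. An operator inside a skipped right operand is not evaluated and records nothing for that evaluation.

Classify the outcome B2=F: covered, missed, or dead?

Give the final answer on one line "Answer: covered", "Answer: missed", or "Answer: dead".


no pool input records B2=F
but domain input (c=3, g=6) does record it -> reachable, so missed
Answer: missed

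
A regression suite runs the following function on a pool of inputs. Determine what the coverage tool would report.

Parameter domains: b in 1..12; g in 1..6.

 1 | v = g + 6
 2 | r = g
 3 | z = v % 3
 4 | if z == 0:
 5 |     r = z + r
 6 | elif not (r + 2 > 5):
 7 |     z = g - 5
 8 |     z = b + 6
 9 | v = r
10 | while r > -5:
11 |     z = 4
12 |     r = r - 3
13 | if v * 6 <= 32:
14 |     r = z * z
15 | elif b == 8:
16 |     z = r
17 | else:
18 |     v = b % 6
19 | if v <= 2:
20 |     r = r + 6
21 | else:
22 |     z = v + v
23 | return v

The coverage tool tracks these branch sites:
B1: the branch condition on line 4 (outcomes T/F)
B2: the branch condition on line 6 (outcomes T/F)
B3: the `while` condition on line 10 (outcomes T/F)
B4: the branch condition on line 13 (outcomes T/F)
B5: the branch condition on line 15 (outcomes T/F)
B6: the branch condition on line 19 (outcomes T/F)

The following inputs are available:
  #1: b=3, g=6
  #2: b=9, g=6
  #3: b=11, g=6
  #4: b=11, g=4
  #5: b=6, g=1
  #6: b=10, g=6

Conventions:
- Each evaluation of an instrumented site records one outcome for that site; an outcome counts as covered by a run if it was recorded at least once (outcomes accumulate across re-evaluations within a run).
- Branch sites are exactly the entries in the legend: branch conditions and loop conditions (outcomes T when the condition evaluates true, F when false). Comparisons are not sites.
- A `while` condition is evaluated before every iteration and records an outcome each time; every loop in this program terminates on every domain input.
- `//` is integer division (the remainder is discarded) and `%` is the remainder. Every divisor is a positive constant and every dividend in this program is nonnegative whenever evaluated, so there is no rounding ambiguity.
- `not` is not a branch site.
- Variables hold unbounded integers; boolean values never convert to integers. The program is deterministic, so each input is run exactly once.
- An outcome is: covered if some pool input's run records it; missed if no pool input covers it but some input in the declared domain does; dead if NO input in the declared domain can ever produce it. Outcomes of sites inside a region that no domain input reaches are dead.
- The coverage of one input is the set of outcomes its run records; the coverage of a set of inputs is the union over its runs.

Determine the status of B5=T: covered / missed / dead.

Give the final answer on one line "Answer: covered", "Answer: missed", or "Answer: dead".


no pool input records B5=T
but domain input (b=8, g=6) does record it -> reachable, so missed
Answer: missed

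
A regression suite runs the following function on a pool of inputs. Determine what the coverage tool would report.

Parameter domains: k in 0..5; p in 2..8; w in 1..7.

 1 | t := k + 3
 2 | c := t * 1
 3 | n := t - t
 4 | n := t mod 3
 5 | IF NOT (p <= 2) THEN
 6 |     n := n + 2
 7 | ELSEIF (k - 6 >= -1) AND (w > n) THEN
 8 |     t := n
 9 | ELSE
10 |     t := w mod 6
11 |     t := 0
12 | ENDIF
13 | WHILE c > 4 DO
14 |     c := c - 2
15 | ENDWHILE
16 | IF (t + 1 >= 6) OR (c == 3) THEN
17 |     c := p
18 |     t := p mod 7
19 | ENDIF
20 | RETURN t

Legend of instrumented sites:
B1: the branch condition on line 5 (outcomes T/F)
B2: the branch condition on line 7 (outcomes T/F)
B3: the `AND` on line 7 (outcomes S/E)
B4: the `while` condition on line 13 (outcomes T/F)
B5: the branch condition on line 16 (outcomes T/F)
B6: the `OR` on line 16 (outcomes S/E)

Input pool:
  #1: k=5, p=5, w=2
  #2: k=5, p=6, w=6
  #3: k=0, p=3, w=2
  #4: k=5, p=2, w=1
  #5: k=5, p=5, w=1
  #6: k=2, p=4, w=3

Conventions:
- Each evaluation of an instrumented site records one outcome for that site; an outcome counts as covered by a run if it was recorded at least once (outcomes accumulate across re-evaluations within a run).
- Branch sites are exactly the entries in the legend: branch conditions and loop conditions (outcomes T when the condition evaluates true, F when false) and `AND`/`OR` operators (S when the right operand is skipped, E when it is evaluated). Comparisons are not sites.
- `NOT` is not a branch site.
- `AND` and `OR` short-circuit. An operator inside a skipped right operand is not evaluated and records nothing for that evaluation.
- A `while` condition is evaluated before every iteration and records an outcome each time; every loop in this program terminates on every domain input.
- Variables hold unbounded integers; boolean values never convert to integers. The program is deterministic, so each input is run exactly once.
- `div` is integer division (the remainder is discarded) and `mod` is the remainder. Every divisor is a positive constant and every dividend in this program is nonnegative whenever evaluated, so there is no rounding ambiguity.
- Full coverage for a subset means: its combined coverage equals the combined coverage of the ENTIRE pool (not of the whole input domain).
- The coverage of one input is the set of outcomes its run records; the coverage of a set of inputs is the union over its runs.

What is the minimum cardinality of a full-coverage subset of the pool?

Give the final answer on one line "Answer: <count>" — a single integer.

test 1 (k=5, p=5, w=2) fires B1->T, B4->T, B4->T, B4->F, B6->S, B5->T; hits B1=T, B4=T, B4=F, B5=T, B6=S
test 2 (k=5, p=6, w=6) fires B1->T, B4->T, B4->T, B4->F, B6->S, B5->T; hits B1=T, B4=T, B4=F, B5=T, B6=S
test 3 (k=0, p=3, w=2) fires B1->T, B4->F, B6->E, B5->T; hits B1=T, B4=F, B5=T, B6=E
test 4 (k=5, p=2, w=1) fires B1->F, B3->E, B2->F, B4->T, B4->T, B4->F, B6->E, B5->F; hits B1=F, B2=F, B3=E, B4=T, B4=F, B5=F, B6=E
test 5 (k=5, p=5, w=1) fires B1->T, B4->T, B4->T, B4->F, B6->S, B5->T; hits B1=T, B4=T, B4=F, B5=T, B6=S
test 6 (k=2, p=4, w=3) fires B1->T, B4->T, B4->F, B6->S, B5->T; hits B1=T, B4=T, B4=F, B5=T, B6=S
the full pool covers 10 outcomes: B1=T, B1=F, B2=F, B3=E, B4=T, B4=F, B5=T, B5=F, B6=S, B6=E
every size-1 subset falls short of the 10 outcomes (best: 7/10)
the canonical winner is {1, 4}: size 2, full 10-outcome coverage, earliest index list among size-2 covers

Answer: 2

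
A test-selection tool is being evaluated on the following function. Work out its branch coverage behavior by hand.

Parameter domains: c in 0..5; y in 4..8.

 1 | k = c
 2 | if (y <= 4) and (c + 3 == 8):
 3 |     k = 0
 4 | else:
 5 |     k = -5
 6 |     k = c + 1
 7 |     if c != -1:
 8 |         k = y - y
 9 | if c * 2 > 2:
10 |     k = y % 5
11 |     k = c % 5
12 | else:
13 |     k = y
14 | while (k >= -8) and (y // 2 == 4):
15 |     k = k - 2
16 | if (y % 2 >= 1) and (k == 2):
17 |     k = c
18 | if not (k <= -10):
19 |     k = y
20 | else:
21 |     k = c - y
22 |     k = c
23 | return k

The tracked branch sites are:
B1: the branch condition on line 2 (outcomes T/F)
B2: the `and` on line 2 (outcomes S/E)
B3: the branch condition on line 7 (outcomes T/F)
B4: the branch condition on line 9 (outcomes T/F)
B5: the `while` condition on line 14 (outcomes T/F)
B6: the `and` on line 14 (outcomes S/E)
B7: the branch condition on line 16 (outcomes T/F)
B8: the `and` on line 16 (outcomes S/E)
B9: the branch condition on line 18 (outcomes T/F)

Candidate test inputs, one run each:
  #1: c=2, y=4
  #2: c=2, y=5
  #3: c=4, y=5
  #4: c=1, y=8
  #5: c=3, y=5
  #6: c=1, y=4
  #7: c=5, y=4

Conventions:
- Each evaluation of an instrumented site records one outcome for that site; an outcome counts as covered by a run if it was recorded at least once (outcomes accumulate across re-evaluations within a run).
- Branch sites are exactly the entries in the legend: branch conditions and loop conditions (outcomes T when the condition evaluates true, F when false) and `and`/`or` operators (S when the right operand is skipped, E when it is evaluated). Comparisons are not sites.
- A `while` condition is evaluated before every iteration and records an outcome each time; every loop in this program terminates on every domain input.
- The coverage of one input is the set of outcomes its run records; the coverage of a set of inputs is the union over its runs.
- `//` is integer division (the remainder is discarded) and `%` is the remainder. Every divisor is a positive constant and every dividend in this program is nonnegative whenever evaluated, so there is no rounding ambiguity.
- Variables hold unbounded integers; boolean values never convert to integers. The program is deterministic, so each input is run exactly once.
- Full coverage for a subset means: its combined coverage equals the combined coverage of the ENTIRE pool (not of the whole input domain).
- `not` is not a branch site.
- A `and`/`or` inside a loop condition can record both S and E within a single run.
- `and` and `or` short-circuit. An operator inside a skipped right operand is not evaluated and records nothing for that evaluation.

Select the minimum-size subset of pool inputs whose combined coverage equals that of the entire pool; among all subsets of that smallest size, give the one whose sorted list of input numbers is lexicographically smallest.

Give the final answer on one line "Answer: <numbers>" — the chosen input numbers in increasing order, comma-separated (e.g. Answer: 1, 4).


input #1, c=2, y=4: outcomes B1=F, B2=E, B3=T, B4=T, B5=F, B6=E, B7=F, B8=S, B9=T
input #2, c=2, y=5: outcomes B1=F, B2=S, B3=T, B4=T, B5=F, B6=E, B7=T, B8=E, B9=T
input #3, c=4, y=5: outcomes B1=F, B2=S, B3=T, B4=T, B5=F, B6=E, B7=F, B8=E, B9=T
input #4, c=1, y=8: outcomes B1=F, B2=S, B3=T, B4=F, B5=T, B5=F, B6=S, B6=E, B7=F, B8=S, B9=F
input #5, c=3, y=5: outcomes B1=F, B2=S, B3=T, B4=T, B5=F, B6=E, B7=F, B8=E, B9=T
input #6, c=1, y=4: outcomes B1=F, B2=E, B3=T, B4=F, B5=F, B6=E, B7=F, B8=S, B9=T
input #7, c=5, y=4: outcomes B1=T, B2=E, B4=T, B5=F, B6=E, B7=F, B8=S, B9=T
union over all inputs: B1=T, B1=F, B2=S, B2=E, B3=T, B4=T, B4=F, B5=T, B5=F, B6=S, B6=E, B7=T, B7=F, B8=S, B8=E, B9=T, B9=F (17 outcomes)
no size-1 subset reaches all 17 outcomes (best union: 11/17)
no size-2 subset reaches all 17 outcomes (best union: 15/17)
inputs {2, 4, 7} (size 3) cover everything; no size-3 subset with a lexicographically smaller index list covers all 17
Answer: 2, 4, 7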